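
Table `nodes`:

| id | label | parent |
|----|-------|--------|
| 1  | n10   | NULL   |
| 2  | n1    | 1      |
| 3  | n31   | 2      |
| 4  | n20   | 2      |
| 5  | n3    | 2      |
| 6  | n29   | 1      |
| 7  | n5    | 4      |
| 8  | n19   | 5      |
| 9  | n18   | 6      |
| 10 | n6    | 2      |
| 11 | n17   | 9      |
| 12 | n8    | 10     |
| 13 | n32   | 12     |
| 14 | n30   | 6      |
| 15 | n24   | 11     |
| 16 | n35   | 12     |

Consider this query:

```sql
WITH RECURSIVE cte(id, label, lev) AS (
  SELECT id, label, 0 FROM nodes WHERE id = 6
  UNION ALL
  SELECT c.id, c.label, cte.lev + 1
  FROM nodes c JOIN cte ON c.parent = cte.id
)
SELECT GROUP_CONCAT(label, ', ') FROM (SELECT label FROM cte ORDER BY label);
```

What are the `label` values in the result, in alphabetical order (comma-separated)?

n17, n18, n24, n29, n30

Base: id=6 (n29) at lev 0.
Iteration 1: rows with parent in {6} -> n18 (id 9, lev 1), n30 (id 14, lev 1).
Iteration 2: rows with parent in {9,14} -> n17 (id 11, lev 2).
Iteration 3: rows with parent in {11} -> n24 (id 15, lev 3).
Iteration 4: no rows with parent in {15}; recursion stops.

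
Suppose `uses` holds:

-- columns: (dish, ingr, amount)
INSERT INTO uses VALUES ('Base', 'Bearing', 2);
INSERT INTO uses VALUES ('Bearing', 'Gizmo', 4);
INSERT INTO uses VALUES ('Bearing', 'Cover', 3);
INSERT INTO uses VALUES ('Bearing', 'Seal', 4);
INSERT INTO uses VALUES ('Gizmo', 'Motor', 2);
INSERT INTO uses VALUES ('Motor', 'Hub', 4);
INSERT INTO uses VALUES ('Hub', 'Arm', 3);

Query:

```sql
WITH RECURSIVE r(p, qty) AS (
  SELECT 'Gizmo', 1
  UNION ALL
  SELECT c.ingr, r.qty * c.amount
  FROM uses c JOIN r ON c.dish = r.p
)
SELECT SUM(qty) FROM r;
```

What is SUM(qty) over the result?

Base: (Gizmo, qty=1).
Iteration 1: components of {Gizmo} -> Motor = 1*2 = 2.
Iteration 2: components of {Motor} -> Hub = 2*4 = 8.
Iteration 3: components of {Hub} -> Arm = 8*3 = 24.
Iteration 4: no further components; recursion stops.
SUM(qty) = 1 + 2 + 8 + 24 = 35.

35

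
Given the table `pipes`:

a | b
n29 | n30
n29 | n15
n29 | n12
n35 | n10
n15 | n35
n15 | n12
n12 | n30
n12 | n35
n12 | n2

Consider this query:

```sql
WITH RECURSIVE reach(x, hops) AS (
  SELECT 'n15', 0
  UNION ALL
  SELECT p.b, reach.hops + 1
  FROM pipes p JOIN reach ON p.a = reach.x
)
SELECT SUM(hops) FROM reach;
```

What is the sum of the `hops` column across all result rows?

13

Base: (n15, hops=0).
Iteration 1: edges from {n15} -> (n12, hops=1), (n35, hops=1).
Iteration 2: edges from {n12,n35} -> (n10, hops=2), (n2, hops=2), (n30, hops=2), (n35, hops=2).
Iteration 3: edges from {n10,n2,n30,n35} -> (n10, hops=3).
Iteration 4: no outgoing edges from {n10}; recursion stops.
SUM(hops) = 0 + 1 + 1 + 2 + 2 + 2 + 2 + 3 = 13.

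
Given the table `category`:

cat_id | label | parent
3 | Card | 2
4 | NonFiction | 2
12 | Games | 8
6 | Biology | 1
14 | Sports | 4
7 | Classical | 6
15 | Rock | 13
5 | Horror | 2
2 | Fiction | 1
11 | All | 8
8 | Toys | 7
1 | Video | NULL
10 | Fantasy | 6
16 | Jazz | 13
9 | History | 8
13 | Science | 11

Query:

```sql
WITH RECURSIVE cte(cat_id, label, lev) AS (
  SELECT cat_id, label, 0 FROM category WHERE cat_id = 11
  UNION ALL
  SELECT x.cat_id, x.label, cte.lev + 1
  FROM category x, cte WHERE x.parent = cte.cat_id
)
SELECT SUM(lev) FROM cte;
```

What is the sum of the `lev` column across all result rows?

5

Base: cat_id=11 (All) at lev 0.
Iteration 1: rows with parent in {11} -> Science (id 13, lev 1).
Iteration 2: rows with parent in {13} -> Rock (id 15, lev 2), Jazz (id 16, lev 2).
Iteration 3: no rows with parent in {15,16}; recursion stops.
SUM(lev) = 0 + 1 + 2 + 2 = 5.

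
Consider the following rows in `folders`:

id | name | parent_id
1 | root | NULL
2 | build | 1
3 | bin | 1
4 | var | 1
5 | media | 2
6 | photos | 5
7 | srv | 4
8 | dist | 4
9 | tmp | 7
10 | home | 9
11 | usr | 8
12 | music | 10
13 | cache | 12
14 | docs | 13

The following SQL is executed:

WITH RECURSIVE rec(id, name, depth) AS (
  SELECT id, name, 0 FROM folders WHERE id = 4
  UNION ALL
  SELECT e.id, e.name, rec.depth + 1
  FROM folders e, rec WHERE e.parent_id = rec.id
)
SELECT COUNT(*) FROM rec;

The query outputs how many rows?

Base: id=4 (var) at depth 0.
Iteration 1: rows with parent_id in {4} -> srv (id 7, depth 1), dist (id 8, depth 1).
Iteration 2: rows with parent_id in {7,8} -> tmp (id 9, depth 2), usr (id 11, depth 2).
Iteration 3: rows with parent_id in {9,11} -> home (id 10, depth 3).
Iteration 4: rows with parent_id in {10} -> music (id 12, depth 4).
Iteration 5: rows with parent_id in {12} -> cache (id 13, depth 5).
Iteration 6: rows with parent_id in {13} -> docs (id 14, depth 6).
Iteration 7: no rows with parent_id in {14}; recursion stops.
Total rows emitted: 9.

9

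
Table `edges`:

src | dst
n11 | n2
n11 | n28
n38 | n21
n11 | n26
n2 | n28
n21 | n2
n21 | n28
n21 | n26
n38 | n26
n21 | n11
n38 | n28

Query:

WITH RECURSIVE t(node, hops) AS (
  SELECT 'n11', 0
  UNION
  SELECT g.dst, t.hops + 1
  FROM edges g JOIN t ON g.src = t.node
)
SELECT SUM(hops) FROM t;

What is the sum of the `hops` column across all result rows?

5

Base: (n11, hops=0).
Iteration 1: edges from {n11} -> (n2, hops=1), (n26, hops=1), (n28, hops=1).
Iteration 2: edges from {n2,n26,n28} -> (n28, hops=2).
Iteration 3: no outgoing edges from {n28}; recursion stops.
SUM(hops) = 0 + 1 + 1 + 1 + 2 = 5.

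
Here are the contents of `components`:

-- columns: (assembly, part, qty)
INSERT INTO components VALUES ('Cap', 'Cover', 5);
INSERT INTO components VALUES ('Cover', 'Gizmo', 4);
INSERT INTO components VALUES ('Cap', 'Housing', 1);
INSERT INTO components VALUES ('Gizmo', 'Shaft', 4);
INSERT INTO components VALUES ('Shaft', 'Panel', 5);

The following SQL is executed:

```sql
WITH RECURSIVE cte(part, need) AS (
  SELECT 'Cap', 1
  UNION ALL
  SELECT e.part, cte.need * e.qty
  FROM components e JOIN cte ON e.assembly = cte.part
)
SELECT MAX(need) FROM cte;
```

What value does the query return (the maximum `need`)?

400

Base: (Cap, need=1).
Iteration 1: components of {Cap} -> Cover = 1*5 = 5, Housing = 1*1 = 1.
Iteration 2: components of {Cover,Housing} -> Gizmo = 5*4 = 20.
Iteration 3: components of {Gizmo} -> Shaft = 20*4 = 80.
Iteration 4: components of {Shaft} -> Panel = 80*5 = 400.
Iteration 5: no further components; recursion stops.
need values: 1, 5, 1, 20, 80, 400; the maximum is 400.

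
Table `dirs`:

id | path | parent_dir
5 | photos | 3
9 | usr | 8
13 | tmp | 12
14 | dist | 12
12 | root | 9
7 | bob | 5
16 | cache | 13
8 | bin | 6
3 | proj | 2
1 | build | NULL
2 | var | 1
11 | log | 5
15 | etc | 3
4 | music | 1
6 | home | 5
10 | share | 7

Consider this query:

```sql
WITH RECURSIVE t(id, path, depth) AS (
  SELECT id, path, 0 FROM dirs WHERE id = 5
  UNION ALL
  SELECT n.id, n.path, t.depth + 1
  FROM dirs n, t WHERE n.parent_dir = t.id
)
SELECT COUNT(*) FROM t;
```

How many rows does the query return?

Base: id=5 (photos) at depth 0.
Iteration 1: rows with parent_dir in {5} -> home (id 6, depth 1), bob (id 7, depth 1), log (id 11, depth 1).
Iteration 2: rows with parent_dir in {6,7,11} -> bin (id 8, depth 2), share (id 10, depth 2).
Iteration 3: rows with parent_dir in {8,10} -> usr (id 9, depth 3).
Iteration 4: rows with parent_dir in {9} -> root (id 12, depth 4).
Iteration 5: rows with parent_dir in {12} -> tmp (id 13, depth 5), dist (id 14, depth 5).
Iteration 6: rows with parent_dir in {13,14} -> cache (id 16, depth 6).
Iteration 7: no rows with parent_dir in {16}; recursion stops.
Total rows emitted: 11.

11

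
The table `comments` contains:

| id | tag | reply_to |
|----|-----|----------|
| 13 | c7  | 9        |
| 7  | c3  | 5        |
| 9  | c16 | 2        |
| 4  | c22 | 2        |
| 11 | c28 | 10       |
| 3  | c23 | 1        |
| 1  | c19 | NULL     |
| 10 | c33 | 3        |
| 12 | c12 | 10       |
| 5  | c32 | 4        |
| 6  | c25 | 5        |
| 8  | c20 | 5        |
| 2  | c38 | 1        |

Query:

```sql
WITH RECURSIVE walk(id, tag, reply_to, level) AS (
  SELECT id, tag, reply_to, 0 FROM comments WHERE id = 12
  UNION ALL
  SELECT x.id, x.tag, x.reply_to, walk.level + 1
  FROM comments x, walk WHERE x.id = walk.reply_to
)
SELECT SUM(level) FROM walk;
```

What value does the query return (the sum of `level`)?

Base: id=12 (c12), reply_to=10, level 0.
Iteration 1: join on id=10 -> c33 (id 10, reply_to=3, level 1).
Iteration 2: join on id=3 -> c23 (id 3, reply_to=1, level 2).
Iteration 3: join on id=1 -> c19 (id 1, reply_to=NULL, level 3).
Iteration 4: reply_to is NULL; no match; recursion stops.
SUM(level) = 0 + 1 + 2 + 3 = 6.

6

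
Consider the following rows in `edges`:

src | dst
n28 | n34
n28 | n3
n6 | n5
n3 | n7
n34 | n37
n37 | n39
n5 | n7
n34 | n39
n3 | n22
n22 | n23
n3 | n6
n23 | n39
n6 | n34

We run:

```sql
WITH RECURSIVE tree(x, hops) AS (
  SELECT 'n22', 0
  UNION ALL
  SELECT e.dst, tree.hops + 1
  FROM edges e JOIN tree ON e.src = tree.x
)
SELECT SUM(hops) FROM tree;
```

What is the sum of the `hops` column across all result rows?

Base: (n22, hops=0).
Iteration 1: edges from {n22} -> (n23, hops=1).
Iteration 2: edges from {n23} -> (n39, hops=2).
Iteration 3: no outgoing edges from {n39}; recursion stops.
SUM(hops) = 0 + 1 + 2 = 3.

3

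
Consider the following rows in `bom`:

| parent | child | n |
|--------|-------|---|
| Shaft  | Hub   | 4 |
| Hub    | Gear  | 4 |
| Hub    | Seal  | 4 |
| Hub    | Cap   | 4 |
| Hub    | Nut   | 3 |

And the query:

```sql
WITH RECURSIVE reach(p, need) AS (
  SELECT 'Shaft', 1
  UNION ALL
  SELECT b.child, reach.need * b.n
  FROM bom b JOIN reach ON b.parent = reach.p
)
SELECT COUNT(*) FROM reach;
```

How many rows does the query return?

Base: (Shaft, need=1).
Iteration 1: components of {Shaft} -> Hub = 1*4 = 4.
Iteration 2: components of {Hub} -> Cap = 4*4 = 16, Gear = 4*4 = 16, Nut = 4*3 = 12, Seal = 4*4 = 16.
Iteration 3: no further components; recursion stops.
Total rows emitted: 6.

6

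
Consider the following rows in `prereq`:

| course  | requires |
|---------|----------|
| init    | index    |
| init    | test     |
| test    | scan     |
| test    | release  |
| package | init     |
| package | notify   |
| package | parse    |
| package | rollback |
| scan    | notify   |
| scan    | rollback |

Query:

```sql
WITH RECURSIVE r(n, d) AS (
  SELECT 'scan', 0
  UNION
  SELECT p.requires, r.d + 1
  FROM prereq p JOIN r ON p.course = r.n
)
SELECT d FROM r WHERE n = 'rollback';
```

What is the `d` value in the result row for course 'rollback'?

Base: (scan, d=0).
Iteration 1: edges from {scan} -> (notify, d=1), (rollback, d=1).
Iteration 2: no outgoing edges from {notify,rollback}; recursion stops.

1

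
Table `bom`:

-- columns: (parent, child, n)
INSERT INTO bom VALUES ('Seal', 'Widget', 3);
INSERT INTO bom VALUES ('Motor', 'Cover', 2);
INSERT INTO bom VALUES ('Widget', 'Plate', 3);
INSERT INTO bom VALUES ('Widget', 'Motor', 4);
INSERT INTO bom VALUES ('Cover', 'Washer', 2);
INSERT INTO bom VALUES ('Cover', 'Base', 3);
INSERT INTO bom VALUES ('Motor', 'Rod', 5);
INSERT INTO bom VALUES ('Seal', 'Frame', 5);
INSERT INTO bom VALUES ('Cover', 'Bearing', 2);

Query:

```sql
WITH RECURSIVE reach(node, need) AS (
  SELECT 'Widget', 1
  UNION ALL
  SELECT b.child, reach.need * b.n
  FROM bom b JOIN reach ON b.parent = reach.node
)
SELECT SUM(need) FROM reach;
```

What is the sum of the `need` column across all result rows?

92

Base: (Widget, need=1).
Iteration 1: components of {Widget} -> Motor = 1*4 = 4, Plate = 1*3 = 3.
Iteration 2: components of {Motor,Plate} -> Cover = 4*2 = 8, Rod = 4*5 = 20.
Iteration 3: components of {Cover,Rod} -> Base = 8*3 = 24, Bearing = 8*2 = 16, Washer = 8*2 = 16.
Iteration 4: no further components; recursion stops.
SUM(need) = 1 + 4 + 3 + 20 + 8 + 16 + 24 + 16 = 92.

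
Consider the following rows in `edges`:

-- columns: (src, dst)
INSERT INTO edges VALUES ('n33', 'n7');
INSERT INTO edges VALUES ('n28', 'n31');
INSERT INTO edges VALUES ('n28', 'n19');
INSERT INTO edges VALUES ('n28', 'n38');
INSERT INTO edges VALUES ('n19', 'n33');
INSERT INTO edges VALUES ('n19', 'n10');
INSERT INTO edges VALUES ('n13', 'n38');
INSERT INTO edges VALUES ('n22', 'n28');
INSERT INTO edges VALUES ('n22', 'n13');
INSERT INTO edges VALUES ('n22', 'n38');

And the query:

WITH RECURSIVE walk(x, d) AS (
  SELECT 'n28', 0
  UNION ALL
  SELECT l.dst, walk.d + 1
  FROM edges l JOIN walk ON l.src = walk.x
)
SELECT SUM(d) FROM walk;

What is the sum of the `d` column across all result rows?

Base: (n28, d=0).
Iteration 1: edges from {n28} -> (n19, d=1), (n31, d=1), (n38, d=1).
Iteration 2: edges from {n19,n31,n38} -> (n10, d=2), (n33, d=2).
Iteration 3: edges from {n10,n33} -> (n7, d=3).
Iteration 4: no outgoing edges from {n7}; recursion stops.
SUM(d) = 0 + 1 + 1 + 1 + 2 + 2 + 3 = 10.

10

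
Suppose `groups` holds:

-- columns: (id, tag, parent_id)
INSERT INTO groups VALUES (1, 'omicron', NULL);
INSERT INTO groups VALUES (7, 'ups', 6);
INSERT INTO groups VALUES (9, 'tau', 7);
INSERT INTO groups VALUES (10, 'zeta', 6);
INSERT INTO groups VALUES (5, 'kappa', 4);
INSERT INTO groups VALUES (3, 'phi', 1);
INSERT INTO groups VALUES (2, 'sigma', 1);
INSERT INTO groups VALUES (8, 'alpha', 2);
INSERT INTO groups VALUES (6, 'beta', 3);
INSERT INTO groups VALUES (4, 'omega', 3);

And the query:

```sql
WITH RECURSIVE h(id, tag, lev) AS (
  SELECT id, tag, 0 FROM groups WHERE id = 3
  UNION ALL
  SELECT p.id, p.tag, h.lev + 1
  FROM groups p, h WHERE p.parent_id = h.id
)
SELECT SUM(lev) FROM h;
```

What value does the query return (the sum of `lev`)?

Base: id=3 (phi) at lev 0.
Iteration 1: rows with parent_id in {3} -> omega (id 4, lev 1), beta (id 6, lev 1).
Iteration 2: rows with parent_id in {4,6} -> kappa (id 5, lev 2), ups (id 7, lev 2), zeta (id 10, lev 2).
Iteration 3: rows with parent_id in {5,7,10} -> tau (id 9, lev 3).
Iteration 4: no rows with parent_id in {9}; recursion stops.
SUM(lev) = 0 + 1 + 1 + 2 + 2 + 2 + 3 = 11.

11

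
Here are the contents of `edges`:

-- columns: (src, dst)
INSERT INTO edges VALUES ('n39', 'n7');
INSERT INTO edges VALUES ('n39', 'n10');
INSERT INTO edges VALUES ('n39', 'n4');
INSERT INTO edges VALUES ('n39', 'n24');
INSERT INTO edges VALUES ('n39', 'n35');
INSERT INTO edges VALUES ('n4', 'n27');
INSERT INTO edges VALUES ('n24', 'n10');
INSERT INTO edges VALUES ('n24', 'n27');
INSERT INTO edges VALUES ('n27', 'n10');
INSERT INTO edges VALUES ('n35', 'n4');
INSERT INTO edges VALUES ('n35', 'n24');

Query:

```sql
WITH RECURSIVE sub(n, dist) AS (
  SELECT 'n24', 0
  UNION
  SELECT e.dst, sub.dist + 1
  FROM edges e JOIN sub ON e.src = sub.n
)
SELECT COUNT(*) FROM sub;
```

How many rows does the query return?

Base: (n24, dist=0).
Iteration 1: edges from {n24} -> (n10, dist=1), (n27, dist=1).
Iteration 2: edges from {n10,n27} -> (n10, dist=2).
Iteration 3: no outgoing edges from {n10}; recursion stops.
Total rows emitted: 4.

4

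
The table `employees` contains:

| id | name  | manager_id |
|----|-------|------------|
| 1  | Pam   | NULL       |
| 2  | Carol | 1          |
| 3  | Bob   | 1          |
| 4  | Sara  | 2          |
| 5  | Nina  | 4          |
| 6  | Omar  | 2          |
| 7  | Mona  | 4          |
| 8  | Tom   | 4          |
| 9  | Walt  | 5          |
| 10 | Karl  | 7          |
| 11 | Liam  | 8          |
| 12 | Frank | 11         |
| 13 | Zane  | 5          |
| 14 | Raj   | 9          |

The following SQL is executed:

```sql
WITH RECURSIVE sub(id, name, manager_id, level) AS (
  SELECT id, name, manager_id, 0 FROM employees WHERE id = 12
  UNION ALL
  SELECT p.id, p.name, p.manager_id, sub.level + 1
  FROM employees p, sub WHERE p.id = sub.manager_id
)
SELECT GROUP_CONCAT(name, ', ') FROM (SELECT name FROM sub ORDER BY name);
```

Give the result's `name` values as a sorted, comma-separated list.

Carol, Frank, Liam, Pam, Sara, Tom

Base: id=12 (Frank), manager_id=11, level 0.
Iteration 1: join on id=11 -> Liam (id 11, manager_id=8, level 1).
Iteration 2: join on id=8 -> Tom (id 8, manager_id=4, level 2).
Iteration 3: join on id=4 -> Sara (id 4, manager_id=2, level 3).
Iteration 4: join on id=2 -> Carol (id 2, manager_id=1, level 4).
Iteration 5: join on id=1 -> Pam (id 1, manager_id=NULL, level 5).
Iteration 6: manager_id is NULL; no match; recursion stops.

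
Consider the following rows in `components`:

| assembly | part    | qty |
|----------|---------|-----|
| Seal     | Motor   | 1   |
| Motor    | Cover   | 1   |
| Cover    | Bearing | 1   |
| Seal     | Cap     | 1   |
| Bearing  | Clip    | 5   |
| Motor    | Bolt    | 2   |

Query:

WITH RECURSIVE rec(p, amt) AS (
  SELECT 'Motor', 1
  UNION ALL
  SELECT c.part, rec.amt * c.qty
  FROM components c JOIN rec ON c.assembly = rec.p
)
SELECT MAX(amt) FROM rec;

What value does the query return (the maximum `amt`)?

5

Base: (Motor, amt=1).
Iteration 1: components of {Motor} -> Bolt = 1*2 = 2, Cover = 1*1 = 1.
Iteration 2: components of {Bolt,Cover} -> Bearing = 1*1 = 1.
Iteration 3: components of {Bearing} -> Clip = 1*5 = 5.
Iteration 4: no further components; recursion stops.
amt values: 1, 1, 2, 1, 5; the maximum is 5.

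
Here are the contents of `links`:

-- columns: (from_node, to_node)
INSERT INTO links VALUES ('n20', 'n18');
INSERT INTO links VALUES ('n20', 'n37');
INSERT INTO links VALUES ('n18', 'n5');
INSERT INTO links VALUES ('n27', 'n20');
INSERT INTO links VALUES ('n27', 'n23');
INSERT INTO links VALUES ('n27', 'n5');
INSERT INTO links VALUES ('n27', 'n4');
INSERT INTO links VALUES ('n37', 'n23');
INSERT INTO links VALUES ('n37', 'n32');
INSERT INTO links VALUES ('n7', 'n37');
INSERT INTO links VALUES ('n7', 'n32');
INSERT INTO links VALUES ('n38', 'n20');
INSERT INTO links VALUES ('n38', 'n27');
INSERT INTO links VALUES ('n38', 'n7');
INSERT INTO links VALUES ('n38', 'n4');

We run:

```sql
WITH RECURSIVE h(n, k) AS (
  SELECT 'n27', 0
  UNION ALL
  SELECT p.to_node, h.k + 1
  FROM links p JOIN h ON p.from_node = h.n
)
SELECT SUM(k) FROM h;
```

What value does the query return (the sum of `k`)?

Base: (n27, k=0).
Iteration 1: edges from {n27} -> (n20, k=1), (n23, k=1), (n4, k=1), (n5, k=1).
Iteration 2: edges from {n20,n23,n4,n5} -> (n18, k=2), (n37, k=2).
Iteration 3: edges from {n18,n37} -> (n23, k=3), (n32, k=3), (n5, k=3).
Iteration 4: no outgoing edges from {n23,n32,n5}; recursion stops.
SUM(k) = 0 + 1 + 1 + 1 + 1 + 2 + 2 + 3 + 3 + 3 = 17.

17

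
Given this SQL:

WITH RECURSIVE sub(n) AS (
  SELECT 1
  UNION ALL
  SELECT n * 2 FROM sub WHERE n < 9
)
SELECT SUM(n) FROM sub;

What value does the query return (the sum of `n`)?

31

Base: n=1.
Iteration 1: 1 < 9 holds -> n = 1 * 2 = 2.
Iteration 2: 2 < 9 holds -> n = 2 * 2 = 4.
Iteration 3: 4 < 9 holds -> n = 4 * 2 = 8.
Iteration 4: 8 < 9 holds -> n = 8 * 2 = 16.
Iteration 5: 16 < 9 fails; recursion stops.
SUM(n) = 1 + 2 + 4 + 8 + 16 = 31.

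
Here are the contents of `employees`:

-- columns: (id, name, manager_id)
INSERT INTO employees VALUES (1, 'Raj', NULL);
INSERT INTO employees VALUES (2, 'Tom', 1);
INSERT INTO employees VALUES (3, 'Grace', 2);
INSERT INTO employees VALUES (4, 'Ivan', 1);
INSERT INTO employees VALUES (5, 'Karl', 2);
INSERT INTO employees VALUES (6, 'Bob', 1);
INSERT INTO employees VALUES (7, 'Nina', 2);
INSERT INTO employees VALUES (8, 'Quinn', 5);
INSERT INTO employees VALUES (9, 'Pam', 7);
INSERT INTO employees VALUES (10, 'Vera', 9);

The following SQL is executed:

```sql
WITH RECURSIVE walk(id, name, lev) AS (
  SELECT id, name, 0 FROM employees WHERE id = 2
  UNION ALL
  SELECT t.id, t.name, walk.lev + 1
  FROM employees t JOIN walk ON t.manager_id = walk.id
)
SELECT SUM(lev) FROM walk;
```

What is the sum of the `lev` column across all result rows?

Base: id=2 (Tom) at lev 0.
Iteration 1: rows with manager_id in {2} -> Grace (id 3, lev 1), Karl (id 5, lev 1), Nina (id 7, lev 1).
Iteration 2: rows with manager_id in {3,5,7} -> Quinn (id 8, lev 2), Pam (id 9, lev 2).
Iteration 3: rows with manager_id in {8,9} -> Vera (id 10, lev 3).
Iteration 4: no rows with manager_id in {10}; recursion stops.
SUM(lev) = 0 + 1 + 1 + 1 + 2 + 2 + 3 = 10.

10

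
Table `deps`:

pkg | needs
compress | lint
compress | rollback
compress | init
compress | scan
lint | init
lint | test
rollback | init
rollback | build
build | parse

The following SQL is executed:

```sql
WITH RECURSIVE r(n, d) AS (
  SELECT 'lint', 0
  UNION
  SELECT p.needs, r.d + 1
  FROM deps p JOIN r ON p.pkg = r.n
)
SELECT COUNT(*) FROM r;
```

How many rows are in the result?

Base: (lint, d=0).
Iteration 1: edges from {lint} -> (init, d=1), (test, d=1).
Iteration 2: no outgoing edges from {init,test}; recursion stops.
Total rows emitted: 3.

3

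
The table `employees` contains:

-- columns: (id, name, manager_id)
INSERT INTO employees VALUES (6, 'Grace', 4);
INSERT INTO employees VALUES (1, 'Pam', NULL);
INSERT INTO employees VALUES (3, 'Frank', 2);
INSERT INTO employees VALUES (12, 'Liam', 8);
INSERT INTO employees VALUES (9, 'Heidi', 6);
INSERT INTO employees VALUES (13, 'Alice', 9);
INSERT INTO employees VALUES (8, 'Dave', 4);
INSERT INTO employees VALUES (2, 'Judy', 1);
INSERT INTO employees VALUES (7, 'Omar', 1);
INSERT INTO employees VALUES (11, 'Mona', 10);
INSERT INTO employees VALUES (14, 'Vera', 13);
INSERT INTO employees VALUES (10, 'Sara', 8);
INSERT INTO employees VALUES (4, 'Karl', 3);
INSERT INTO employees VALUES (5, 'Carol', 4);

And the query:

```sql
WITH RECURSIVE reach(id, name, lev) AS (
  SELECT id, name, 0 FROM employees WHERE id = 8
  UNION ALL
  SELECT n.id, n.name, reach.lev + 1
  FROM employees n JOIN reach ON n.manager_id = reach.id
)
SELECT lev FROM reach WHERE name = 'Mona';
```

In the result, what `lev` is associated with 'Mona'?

2

Base: id=8 (Dave) at lev 0.
Iteration 1: rows with manager_id in {8} -> Sara (id 10, lev 1), Liam (id 12, lev 1).
Iteration 2: rows with manager_id in {10,12} -> Mona (id 11, lev 2).
Iteration 3: no rows with manager_id in {11}; recursion stops.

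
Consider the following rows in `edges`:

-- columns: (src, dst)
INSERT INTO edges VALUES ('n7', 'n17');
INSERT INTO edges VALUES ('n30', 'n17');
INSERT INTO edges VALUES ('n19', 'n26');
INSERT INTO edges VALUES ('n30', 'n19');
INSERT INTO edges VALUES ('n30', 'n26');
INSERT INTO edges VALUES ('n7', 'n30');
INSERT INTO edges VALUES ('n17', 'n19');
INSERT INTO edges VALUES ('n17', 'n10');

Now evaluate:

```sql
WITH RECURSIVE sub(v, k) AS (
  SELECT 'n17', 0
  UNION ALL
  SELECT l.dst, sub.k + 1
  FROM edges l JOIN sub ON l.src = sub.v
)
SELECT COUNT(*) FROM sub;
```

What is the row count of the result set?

4

Base: (n17, k=0).
Iteration 1: edges from {n17} -> (n10, k=1), (n19, k=1).
Iteration 2: edges from {n10,n19} -> (n26, k=2).
Iteration 3: no outgoing edges from {n26}; recursion stops.
Total rows emitted: 4.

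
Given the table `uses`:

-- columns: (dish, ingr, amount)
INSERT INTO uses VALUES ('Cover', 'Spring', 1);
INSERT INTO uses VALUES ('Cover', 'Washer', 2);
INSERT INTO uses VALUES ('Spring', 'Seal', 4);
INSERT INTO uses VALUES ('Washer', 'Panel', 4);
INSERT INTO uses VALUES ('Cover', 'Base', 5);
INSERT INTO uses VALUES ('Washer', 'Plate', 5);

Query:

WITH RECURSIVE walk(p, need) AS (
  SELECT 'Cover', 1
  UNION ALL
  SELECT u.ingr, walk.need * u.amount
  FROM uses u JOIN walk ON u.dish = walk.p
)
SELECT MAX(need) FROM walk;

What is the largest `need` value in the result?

10

Base: (Cover, need=1).
Iteration 1: components of {Cover} -> Base = 1*5 = 5, Spring = 1*1 = 1, Washer = 1*2 = 2.
Iteration 2: components of {Base,Spring,Washer} -> Panel = 2*4 = 8, Plate = 2*5 = 10, Seal = 1*4 = 4.
Iteration 3: no further components; recursion stops.
need values: 1, 1, 2, 5, 4, 8, 10; the maximum is 10.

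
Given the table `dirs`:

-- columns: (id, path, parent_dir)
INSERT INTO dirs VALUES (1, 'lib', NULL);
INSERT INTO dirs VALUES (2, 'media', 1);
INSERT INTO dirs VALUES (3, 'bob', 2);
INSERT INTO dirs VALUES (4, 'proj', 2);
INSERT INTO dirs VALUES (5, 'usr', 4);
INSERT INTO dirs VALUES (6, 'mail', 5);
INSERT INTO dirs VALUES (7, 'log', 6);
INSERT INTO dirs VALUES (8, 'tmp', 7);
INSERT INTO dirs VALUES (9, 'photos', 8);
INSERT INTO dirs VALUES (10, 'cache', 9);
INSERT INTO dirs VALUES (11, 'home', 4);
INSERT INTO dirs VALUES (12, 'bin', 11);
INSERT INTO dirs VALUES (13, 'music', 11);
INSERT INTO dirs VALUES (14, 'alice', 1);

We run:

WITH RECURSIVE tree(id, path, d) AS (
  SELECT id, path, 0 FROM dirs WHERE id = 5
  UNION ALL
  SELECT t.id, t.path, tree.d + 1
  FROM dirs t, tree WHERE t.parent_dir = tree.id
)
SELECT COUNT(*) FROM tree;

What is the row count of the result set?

Base: id=5 (usr) at d 0.
Iteration 1: rows with parent_dir in {5} -> mail (id 6, d 1).
Iteration 2: rows with parent_dir in {6} -> log (id 7, d 2).
Iteration 3: rows with parent_dir in {7} -> tmp (id 8, d 3).
Iteration 4: rows with parent_dir in {8} -> photos (id 9, d 4).
Iteration 5: rows with parent_dir in {9} -> cache (id 10, d 5).
Iteration 6: no rows with parent_dir in {10}; recursion stops.
Total rows emitted: 6.

6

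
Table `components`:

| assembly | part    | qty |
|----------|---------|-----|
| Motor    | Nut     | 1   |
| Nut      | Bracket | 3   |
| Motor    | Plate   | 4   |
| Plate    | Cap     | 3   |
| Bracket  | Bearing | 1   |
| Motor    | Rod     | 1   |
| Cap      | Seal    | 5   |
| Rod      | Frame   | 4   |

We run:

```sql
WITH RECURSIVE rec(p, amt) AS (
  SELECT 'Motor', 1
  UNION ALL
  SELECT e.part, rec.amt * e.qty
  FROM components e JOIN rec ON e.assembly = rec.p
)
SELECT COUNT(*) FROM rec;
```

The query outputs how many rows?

Base: (Motor, amt=1).
Iteration 1: components of {Motor} -> Nut = 1*1 = 1, Plate = 1*4 = 4, Rod = 1*1 = 1.
Iteration 2: components of {Nut,Plate,Rod} -> Bracket = 1*3 = 3, Cap = 4*3 = 12, Frame = 1*4 = 4.
Iteration 3: components of {Bracket,Cap,Frame} -> Bearing = 3*1 = 3, Seal = 12*5 = 60.
Iteration 4: no further components; recursion stops.
Total rows emitted: 9.

9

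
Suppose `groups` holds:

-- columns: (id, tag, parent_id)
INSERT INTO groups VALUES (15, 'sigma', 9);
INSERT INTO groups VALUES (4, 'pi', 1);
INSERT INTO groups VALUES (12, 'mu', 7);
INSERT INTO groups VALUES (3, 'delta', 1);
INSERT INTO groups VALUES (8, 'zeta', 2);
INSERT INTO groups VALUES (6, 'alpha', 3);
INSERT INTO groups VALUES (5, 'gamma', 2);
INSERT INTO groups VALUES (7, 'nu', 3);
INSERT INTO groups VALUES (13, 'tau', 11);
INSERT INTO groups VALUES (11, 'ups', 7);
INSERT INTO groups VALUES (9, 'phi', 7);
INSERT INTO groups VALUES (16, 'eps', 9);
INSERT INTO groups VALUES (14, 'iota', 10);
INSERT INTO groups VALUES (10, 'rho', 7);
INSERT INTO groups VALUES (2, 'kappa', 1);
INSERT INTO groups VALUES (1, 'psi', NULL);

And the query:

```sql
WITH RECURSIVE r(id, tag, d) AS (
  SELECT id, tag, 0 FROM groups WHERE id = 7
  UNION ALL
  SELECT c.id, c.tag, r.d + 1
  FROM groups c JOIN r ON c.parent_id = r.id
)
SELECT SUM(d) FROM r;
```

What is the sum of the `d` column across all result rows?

Base: id=7 (nu) at d 0.
Iteration 1: rows with parent_id in {7} -> phi (id 9, d 1), rho (id 10, d 1), ups (id 11, d 1), mu (id 12, d 1).
Iteration 2: rows with parent_id in {9,10,11,12} -> tau (id 13, d 2), iota (id 14, d 2), sigma (id 15, d 2), eps (id 16, d 2).
Iteration 3: no rows with parent_id in {13,14,15,16}; recursion stops.
SUM(d) = 0 + 1 + 1 + 1 + 1 + 2 + 2 + 2 + 2 = 12.

12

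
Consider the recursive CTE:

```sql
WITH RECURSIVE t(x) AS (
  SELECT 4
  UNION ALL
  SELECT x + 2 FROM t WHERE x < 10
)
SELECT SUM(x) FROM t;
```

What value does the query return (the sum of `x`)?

Base: x=4.
Iteration 1: 4 < 10 holds -> x = 4 + 2 = 6.
Iteration 2: 6 < 10 holds -> x = 6 + 2 = 8.
Iteration 3: 8 < 10 holds -> x = 8 + 2 = 10.
Iteration 4: 10 < 10 fails; recursion stops.
SUM(x) = 4 + 6 + 8 + 10 = 28.

28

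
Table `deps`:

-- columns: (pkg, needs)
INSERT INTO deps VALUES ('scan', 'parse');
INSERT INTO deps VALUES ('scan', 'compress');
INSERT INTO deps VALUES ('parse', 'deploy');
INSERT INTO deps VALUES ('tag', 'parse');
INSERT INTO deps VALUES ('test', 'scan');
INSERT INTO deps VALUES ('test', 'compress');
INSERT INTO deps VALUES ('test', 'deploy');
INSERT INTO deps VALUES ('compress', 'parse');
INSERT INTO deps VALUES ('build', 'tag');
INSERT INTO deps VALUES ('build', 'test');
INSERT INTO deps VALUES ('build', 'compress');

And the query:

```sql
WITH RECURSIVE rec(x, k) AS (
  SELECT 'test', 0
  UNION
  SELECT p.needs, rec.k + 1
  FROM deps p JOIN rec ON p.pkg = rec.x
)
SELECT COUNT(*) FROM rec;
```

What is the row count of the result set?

9

Base: (test, k=0).
Iteration 1: edges from {test} -> (compress, k=1), (deploy, k=1), (scan, k=1).
Iteration 2: edges from {compress,deploy,scan} -> (compress, k=2), (parse, k=2). [UNION drops 1 duplicate row(s)]
Iteration 3: edges from {compress,parse} -> (deploy, k=3), (parse, k=3).
Iteration 4: edges from {deploy,parse} -> (deploy, k=4).
Iteration 5: no outgoing edges from {deploy}; recursion stops.
Total rows emitted: 9.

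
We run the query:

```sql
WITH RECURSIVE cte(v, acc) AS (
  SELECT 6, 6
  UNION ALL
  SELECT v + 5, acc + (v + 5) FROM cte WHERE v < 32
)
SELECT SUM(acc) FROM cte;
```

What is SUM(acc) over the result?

Base: v=6, acc=6.
Iteration 1: 6 < 32 holds -> v = 6 + 5 = 11, acc = 6 + 11 = 17.
Iteration 2: 11 < 32 holds -> v = 11 + 5 = 16, acc = 17 + 16 = 33.
Iteration 3: 16 < 32 holds -> v = 16 + 5 = 21, acc = 33 + 21 = 54.
Iteration 4: 21 < 32 holds -> v = 21 + 5 = 26, acc = 54 + 26 = 80.
Iteration 5: 26 < 32 holds -> v = 26 + 5 = 31, acc = 80 + 31 = 111.
Iteration 6: 31 < 32 holds -> v = 31 + 5 = 36, acc = 111 + 36 = 147.
Iteration 7: 36 < 32 fails; recursion stops.
SUM(acc) = 6 + 17 + 33 + 54 + 80 + 111 + 147 = 448.

448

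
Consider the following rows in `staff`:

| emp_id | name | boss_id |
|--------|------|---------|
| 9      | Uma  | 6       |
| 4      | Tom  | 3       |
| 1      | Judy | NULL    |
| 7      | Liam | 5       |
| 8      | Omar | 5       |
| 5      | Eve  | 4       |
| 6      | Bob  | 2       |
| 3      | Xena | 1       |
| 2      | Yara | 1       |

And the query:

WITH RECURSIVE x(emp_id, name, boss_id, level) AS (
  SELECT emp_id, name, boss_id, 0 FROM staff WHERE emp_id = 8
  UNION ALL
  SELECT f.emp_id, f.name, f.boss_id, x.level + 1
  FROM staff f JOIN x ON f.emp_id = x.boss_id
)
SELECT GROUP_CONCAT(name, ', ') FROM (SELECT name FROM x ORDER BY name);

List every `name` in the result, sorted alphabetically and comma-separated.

Base: emp_id=8 (Omar), boss_id=5, level 0.
Iteration 1: join on emp_id=5 -> Eve (id 5, boss_id=4, level 1).
Iteration 2: join on emp_id=4 -> Tom (id 4, boss_id=3, level 2).
Iteration 3: join on emp_id=3 -> Xena (id 3, boss_id=1, level 3).
Iteration 4: join on emp_id=1 -> Judy (id 1, boss_id=NULL, level 4).
Iteration 5: boss_id is NULL; no match; recursion stops.

Eve, Judy, Omar, Tom, Xena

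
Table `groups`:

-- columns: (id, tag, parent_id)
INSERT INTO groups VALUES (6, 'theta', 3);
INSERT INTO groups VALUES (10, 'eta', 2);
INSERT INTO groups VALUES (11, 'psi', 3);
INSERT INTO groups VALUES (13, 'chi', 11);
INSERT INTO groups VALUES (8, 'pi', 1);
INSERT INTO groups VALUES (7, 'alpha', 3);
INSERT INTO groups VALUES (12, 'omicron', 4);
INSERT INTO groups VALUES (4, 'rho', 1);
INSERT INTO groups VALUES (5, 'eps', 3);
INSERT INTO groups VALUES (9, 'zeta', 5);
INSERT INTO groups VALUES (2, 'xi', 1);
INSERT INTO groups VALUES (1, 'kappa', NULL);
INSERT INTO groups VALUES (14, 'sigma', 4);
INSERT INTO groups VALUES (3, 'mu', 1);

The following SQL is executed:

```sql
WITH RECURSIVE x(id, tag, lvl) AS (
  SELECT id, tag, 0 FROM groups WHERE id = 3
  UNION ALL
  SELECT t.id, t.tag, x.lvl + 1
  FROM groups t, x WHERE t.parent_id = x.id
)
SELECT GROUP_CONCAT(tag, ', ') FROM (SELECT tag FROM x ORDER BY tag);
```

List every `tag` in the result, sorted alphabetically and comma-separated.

Base: id=3 (mu) at lvl 0.
Iteration 1: rows with parent_id in {3} -> eps (id 5, lvl 1), theta (id 6, lvl 1), alpha (id 7, lvl 1), psi (id 11, lvl 1).
Iteration 2: rows with parent_id in {5,6,7,11} -> zeta (id 9, lvl 2), chi (id 13, lvl 2).
Iteration 3: no rows with parent_id in {9,13}; recursion stops.

alpha, chi, eps, mu, psi, theta, zeta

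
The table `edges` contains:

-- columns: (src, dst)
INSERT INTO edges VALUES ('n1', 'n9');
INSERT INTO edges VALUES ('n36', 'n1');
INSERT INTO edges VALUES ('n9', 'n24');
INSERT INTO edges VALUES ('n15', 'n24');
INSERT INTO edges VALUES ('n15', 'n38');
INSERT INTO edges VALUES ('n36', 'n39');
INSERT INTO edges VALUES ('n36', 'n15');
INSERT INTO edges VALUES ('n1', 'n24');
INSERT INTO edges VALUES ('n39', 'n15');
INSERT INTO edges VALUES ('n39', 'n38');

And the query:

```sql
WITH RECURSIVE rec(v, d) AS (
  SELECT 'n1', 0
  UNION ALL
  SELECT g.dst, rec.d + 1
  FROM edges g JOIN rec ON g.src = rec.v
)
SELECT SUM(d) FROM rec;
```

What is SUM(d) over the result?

Base: (n1, d=0).
Iteration 1: edges from {n1} -> (n24, d=1), (n9, d=1).
Iteration 2: edges from {n24,n9} -> (n24, d=2).
Iteration 3: no outgoing edges from {n24}; recursion stops.
SUM(d) = 0 + 1 + 1 + 2 = 4.

4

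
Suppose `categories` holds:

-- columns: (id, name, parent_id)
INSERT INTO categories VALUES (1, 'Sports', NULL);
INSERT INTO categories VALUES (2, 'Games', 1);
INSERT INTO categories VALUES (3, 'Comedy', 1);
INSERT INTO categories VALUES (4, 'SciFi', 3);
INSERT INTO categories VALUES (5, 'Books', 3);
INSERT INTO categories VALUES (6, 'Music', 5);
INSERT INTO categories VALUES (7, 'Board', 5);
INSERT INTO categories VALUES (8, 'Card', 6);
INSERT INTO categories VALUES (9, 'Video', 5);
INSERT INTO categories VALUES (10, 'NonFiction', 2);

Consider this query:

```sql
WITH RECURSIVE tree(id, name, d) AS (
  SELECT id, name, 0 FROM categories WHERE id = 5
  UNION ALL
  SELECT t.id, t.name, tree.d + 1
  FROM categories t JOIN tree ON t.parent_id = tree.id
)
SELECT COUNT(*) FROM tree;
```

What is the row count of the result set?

Base: id=5 (Books) at d 0.
Iteration 1: rows with parent_id in {5} -> Music (id 6, d 1), Board (id 7, d 1), Video (id 9, d 1).
Iteration 2: rows with parent_id in {6,7,9} -> Card (id 8, d 2).
Iteration 3: no rows with parent_id in {8}; recursion stops.
Total rows emitted: 5.

5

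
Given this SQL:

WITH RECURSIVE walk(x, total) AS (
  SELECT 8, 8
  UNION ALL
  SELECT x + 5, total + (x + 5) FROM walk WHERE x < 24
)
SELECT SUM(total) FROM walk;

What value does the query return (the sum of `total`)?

Base: x=8, total=8.
Iteration 1: 8 < 24 holds -> x = 8 + 5 = 13, total = 8 + 13 = 21.
Iteration 2: 13 < 24 holds -> x = 13 + 5 = 18, total = 21 + 18 = 39.
Iteration 3: 18 < 24 holds -> x = 18 + 5 = 23, total = 39 + 23 = 62.
Iteration 4: 23 < 24 holds -> x = 23 + 5 = 28, total = 62 + 28 = 90.
Iteration 5: 28 < 24 fails; recursion stops.
SUM(total) = 8 + 21 + 39 + 62 + 90 = 220.

220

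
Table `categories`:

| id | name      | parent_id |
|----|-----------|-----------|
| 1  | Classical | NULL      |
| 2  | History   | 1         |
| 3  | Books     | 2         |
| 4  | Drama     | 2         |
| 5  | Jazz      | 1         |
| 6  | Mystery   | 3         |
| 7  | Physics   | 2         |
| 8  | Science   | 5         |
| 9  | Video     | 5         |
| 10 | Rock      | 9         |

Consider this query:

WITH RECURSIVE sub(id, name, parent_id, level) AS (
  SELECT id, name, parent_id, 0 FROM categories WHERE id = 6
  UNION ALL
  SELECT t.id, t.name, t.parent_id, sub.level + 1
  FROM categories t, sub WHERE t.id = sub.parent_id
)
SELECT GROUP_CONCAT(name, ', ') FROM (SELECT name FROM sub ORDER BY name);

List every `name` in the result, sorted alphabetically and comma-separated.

Books, Classical, History, Mystery

Base: id=6 (Mystery), parent_id=3, level 0.
Iteration 1: join on id=3 -> Books (id 3, parent_id=2, level 1).
Iteration 2: join on id=2 -> History (id 2, parent_id=1, level 2).
Iteration 3: join on id=1 -> Classical (id 1, parent_id=NULL, level 3).
Iteration 4: parent_id is NULL; no match; recursion stops.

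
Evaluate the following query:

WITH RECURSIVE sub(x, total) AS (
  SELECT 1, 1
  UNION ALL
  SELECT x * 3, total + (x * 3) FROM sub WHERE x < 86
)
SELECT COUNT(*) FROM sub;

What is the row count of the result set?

Base: x=1, total=1.
Iteration 1: 1 < 86 holds -> x = 1 * 3 = 3, total = 1 + 3 = 4.
Iteration 2: 3 < 86 holds -> x = 3 * 3 = 9, total = 4 + 9 = 13.
Iteration 3: 9 < 86 holds -> x = 9 * 3 = 27, total = 13 + 27 = 40.
Iteration 4: 27 < 86 holds -> x = 27 * 3 = 81, total = 40 + 81 = 121.
Iteration 5: 81 < 86 holds -> x = 81 * 3 = 243, total = 121 + 243 = 364.
Iteration 6: 243 < 86 fails; recursion stops.
Total rows emitted: 6.

6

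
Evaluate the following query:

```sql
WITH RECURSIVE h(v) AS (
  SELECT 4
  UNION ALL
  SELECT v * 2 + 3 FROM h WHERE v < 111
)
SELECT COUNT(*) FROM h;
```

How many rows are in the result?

6

Base: v=4.
Iteration 1: 4 < 111 holds -> v = 4 * 2 + 3 = 11.
Iteration 2: 11 < 111 holds -> v = 11 * 2 + 3 = 25.
Iteration 3: 25 < 111 holds -> v = 25 * 2 + 3 = 53.
Iteration 4: 53 < 111 holds -> v = 53 * 2 + 3 = 109.
Iteration 5: 109 < 111 holds -> v = 109 * 2 + 3 = 221.
Iteration 6: 221 < 111 fails; recursion stops.
Total rows emitted: 6.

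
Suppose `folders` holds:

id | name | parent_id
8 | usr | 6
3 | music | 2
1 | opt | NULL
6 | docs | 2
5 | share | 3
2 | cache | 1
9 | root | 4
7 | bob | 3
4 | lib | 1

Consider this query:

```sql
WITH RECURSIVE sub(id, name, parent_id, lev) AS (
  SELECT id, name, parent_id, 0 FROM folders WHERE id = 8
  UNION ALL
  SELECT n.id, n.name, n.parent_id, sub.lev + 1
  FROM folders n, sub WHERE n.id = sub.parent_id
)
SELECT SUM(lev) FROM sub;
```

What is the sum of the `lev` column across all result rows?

6

Base: id=8 (usr), parent_id=6, lev 0.
Iteration 1: join on id=6 -> docs (id 6, parent_id=2, lev 1).
Iteration 2: join on id=2 -> cache (id 2, parent_id=1, lev 2).
Iteration 3: join on id=1 -> opt (id 1, parent_id=NULL, lev 3).
Iteration 4: parent_id is NULL; no match; recursion stops.
SUM(lev) = 0 + 1 + 2 + 3 = 6.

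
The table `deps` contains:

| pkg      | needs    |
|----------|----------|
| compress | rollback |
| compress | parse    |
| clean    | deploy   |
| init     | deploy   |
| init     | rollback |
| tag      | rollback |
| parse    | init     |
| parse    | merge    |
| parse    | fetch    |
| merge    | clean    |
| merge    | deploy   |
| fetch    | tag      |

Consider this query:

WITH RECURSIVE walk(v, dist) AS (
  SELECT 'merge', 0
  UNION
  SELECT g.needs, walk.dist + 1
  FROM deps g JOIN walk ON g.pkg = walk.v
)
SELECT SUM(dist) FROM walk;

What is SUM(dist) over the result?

Base: (merge, dist=0).
Iteration 1: edges from {merge} -> (clean, dist=1), (deploy, dist=1).
Iteration 2: edges from {clean,deploy} -> (deploy, dist=2).
Iteration 3: no outgoing edges from {deploy}; recursion stops.
SUM(dist) = 0 + 1 + 1 + 2 = 4.

4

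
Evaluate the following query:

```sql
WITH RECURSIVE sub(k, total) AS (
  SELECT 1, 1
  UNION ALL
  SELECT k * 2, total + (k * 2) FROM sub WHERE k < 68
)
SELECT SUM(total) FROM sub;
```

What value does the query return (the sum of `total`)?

502

Base: k=1, total=1.
Iteration 1: 1 < 68 holds -> k = 1 * 2 = 2, total = 1 + 2 = 3.
Iteration 2: 2 < 68 holds -> k = 2 * 2 = 4, total = 3 + 4 = 7.
Iteration 3: 4 < 68 holds -> k = 4 * 2 = 8, total = 7 + 8 = 15.
Iteration 4: 8 < 68 holds -> k = 8 * 2 = 16, total = 15 + 16 = 31.
Iteration 5: 16 < 68 holds -> k = 16 * 2 = 32, total = 31 + 32 = 63.
Iteration 6: 32 < 68 holds -> k = 32 * 2 = 64, total = 63 + 64 = 127.
Iteration 7: 64 < 68 holds -> k = 64 * 2 = 128, total = 127 + 128 = 255.
Iteration 8: 128 < 68 fails; recursion stops.
SUM(total) = 1 + 3 + 7 + 15 + 31 + 63 + 127 + 255 = 502.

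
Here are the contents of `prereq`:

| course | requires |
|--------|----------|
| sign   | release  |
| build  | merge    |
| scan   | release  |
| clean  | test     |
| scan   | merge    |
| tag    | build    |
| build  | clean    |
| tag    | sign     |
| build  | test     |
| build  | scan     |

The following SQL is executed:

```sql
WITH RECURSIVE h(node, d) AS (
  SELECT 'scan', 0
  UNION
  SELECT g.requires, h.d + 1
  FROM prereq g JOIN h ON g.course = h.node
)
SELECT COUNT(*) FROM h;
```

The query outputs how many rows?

3

Base: (scan, d=0).
Iteration 1: edges from {scan} -> (merge, d=1), (release, d=1).
Iteration 2: no outgoing edges from {merge,release}; recursion stops.
Total rows emitted: 3.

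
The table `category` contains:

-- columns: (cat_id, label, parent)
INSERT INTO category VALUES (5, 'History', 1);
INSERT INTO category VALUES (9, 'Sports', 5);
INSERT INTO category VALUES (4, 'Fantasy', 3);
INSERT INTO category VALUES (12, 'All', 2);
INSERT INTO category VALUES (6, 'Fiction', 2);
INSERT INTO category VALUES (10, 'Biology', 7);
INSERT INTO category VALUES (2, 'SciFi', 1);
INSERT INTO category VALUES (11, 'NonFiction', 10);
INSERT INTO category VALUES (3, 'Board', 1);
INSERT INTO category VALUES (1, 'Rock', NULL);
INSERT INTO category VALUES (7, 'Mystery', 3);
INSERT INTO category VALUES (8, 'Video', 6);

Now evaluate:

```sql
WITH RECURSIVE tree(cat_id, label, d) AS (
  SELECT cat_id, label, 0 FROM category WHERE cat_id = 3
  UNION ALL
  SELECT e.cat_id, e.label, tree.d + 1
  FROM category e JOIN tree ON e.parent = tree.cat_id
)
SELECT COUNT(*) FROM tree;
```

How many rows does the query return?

Base: cat_id=3 (Board) at d 0.
Iteration 1: rows with parent in {3} -> Fantasy (id 4, d 1), Mystery (id 7, d 1).
Iteration 2: rows with parent in {4,7} -> Biology (id 10, d 2).
Iteration 3: rows with parent in {10} -> NonFiction (id 11, d 3).
Iteration 4: no rows with parent in {11}; recursion stops.
Total rows emitted: 5.

5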